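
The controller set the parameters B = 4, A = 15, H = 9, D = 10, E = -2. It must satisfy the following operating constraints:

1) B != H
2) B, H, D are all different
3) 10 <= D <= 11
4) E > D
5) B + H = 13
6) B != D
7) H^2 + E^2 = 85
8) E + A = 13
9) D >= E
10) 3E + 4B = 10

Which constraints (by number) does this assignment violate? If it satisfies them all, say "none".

1) B = 4, H = 9; distinct  yes
2) values 4, 9, 10 are pairwise distinct  yes
3) D = 10 lies in [10, 11]  yes
4) E = -2, D = 10; -2 ≤ 10 (want >)  no
5) B + H = 4 + 9 = 13  yes
6) B = 4, D = 10; distinct  yes
7) H^2 + E^2 = 9^2 + (-2)^2 = 81 + 4 = 85  yes
8) E + A = -2 + 15 = 13  yes
9) D = 10, E = -2; 10 ≥ -2  yes
10) 3E + 4B = 3(-2) + 4(4) = 10  yes

Constraint 4 is violated.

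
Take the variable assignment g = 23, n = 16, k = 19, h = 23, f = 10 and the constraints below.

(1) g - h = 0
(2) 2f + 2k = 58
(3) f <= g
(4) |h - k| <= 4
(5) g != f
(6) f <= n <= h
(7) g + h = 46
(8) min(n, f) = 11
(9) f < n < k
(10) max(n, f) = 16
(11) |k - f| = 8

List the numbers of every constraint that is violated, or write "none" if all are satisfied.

Violated: 8, 11.

(1) g - h = 23 - 23 = 0 — OK.
(2) 2f + 2k = 2(10) + 2(19) = 58 — OK.
(3) f = 10, g = 23; 10 ≤ 23 — OK.
(4) |23 - 19| = 4; 4 ≤ 4 — OK.
(5) g = 23, f = 10; distinct — OK.
(6) values 10 <= 16 <= 23 — OK.
(7) g + h = 23 + 23 = 46 — OK.
(8) min(16, 10) = 10, not 11 — violated.
(9) values 10 < 16 < 19 — OK.
(10) max(16, 10) = 16 — OK.
(11) |19 - 10| = 9, not 8 — violated.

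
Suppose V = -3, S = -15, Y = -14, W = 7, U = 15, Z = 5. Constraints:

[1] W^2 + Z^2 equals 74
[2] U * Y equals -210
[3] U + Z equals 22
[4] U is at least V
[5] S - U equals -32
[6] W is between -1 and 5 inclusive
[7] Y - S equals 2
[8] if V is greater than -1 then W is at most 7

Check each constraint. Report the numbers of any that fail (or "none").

[1] W^2 + Z^2 = 7^2 + 5^2 = 49 + 25 = 74  OK
[2] U * Y = 15 * (-14) = -210  OK
[3] U + Z = 15 + 5 = 20, not 22  FAIL
[4] U = 15, V = -3; 15 ≥ -3  OK
[5] S - U = -15 - 15 = -30, not -32  FAIL
[6] W = 7 is outside [-1, 5]  FAIL
[7] Y - S = -14 - (-15) = 1, not 2  FAIL
[8] V = -3, not > -1; antecedent false, conditional vacuously true  OK

Constraints 3, 5, 6, and 7 are violated.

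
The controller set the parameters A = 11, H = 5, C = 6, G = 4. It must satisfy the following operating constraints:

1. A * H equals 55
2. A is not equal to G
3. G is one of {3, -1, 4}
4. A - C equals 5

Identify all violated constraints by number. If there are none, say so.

No violations.

1. A * H = 11 * 5 = 55 — satisfied.
2. A = 11, G = 4; distinct — satisfied.
3. G = 4 is in {3, -1, 4} — satisfied.
4. A - C = 11 - 6 = 5 — satisfied.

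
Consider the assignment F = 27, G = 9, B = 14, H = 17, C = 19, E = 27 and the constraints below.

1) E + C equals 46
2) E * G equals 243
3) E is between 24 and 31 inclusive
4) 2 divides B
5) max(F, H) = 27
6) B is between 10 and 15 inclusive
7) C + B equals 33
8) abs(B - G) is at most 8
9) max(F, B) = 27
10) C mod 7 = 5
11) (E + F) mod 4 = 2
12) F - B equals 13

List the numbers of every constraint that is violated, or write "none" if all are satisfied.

1) E + C = 27 + 19 = 46  ✓
2) E * G = 27 * 9 = 243  ✓
3) E = 27 lies in [24, 31]  ✓
4) 14 / 2 = 7, so 2 divides 14  ✓
5) max(27, 17) = 27  ✓
6) B = 14 lies in [10, 15]  ✓
7) C + B = 19 + 14 = 33  ✓
8) abs(14 - 9) = 5; 5 ≤ 8  ✓
9) max(27, 14) = 27  ✓
10) 19 mod 7 = 5  ✓
11) E + F = 54; 54 mod 4 = 2  ✓
12) F - B = 27 - 14 = 13  ✓

None — every constraint holds.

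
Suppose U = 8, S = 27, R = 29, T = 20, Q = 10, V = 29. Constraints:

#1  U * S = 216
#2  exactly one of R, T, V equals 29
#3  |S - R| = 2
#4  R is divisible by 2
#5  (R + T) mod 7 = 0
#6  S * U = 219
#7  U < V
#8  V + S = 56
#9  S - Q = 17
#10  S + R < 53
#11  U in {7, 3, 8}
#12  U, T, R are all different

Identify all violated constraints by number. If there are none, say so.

No — constraints 2, 4, 6, and 10 are not satisfied.

#1 U * S = 8 * 27 = 216 — satisfied.
#2 R=29, T=20, V=29; 2 of them equal 29, not exactly one — violated.
#3 |27 - 29| = 2 — satisfied.
#4 29 = 2*14 + 1, so 2 does not divide 29 — violated.
#5 R + T = 49; 49 mod 7 = 0 — satisfied.
#6 S * U = 27 * 8 = 216, not 219 — violated.
#7 U = 8, V = 29; 8 < 29 — satisfied.
#8 V + S = 29 + 27 = 56 — satisfied.
#9 S - Q = 27 - 10 = 17 — satisfied.
#10 S + R = 27 + 29 = 56; 56 ≥ 53, bound 53 not met — violated.
#11 U = 8 is in {7, 3, 8} — satisfied.
#12 values 8, 20, 29 are pairwise distinct — satisfied.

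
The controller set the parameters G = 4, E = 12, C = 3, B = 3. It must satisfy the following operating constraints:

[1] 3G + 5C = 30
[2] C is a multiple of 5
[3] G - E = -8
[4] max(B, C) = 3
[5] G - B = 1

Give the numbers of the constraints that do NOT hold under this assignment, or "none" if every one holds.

The assignment fails constraints 1 and 2.

[1] 3G + 5C = 3(4) + 5(3) = 27, not 30  FAIL
[2] 3 = 5*0 + 3, so 5 does not divide 3  FAIL
[3] G - E = 4 - 12 = -8  OK
[4] max(3, 3) = 3  OK
[5] G - B = 4 - 3 = 1  OK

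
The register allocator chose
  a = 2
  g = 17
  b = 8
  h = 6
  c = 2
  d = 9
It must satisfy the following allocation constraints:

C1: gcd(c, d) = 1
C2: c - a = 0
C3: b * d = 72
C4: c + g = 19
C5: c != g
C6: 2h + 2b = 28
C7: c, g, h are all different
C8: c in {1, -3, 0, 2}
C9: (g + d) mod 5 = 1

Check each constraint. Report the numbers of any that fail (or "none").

C1: gcd(2, 9) = 1  OK
C2: c - a = 2 - 2 = 0  OK
C3: b * d = 8 * 9 = 72  OK
C4: c + g = 2 + 17 = 19  OK
C5: c = 2, g = 17; distinct  OK
C6: 2h + 2b = 2(6) + 2(8) = 28  OK
C7: values 2, 17, 6 are pairwise distinct  OK
C8: c = 2 is in {1, -3, 0, 2}  OK
C9: g + d = 26; 26 mod 5 = 1  OK

All constraints are satisfied.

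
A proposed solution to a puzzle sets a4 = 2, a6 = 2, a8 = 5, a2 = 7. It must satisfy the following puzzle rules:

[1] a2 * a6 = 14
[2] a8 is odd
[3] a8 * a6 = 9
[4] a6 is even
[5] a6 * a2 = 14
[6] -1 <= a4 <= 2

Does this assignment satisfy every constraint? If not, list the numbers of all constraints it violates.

Constraint 3 does not hold.

[1] a2 * a6 = 7 * 2 = 14  ✓
[2] a8 = 5 is odd  ✓
[3] a8 * a6 = 5 * 2 = 10, not 9  ✗
[4] a6 = 2 is even  ✓
[5] a6 * a2 = 2 * 7 = 14  ✓
[6] a4 = 2 lies in [-1, 2]  ✓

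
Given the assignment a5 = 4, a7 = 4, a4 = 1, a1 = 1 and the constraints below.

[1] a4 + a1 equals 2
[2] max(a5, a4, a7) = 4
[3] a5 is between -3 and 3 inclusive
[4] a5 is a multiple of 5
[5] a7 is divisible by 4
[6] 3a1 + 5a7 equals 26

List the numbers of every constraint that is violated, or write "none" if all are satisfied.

Violated: 3, 4, and 6.

[1] a4 + a1 = 1 + 1 = 2  ✔
[2] max(4, 1, 4) = 4  ✔
[3] a5 = 4 is outside [-3, 3]  ✘
[4] 4 = 5*0 + 4, so 5 does not divide 4  ✘
[5] 4 / 4 = 1, so 4 divides 4  ✔
[6] 3a1 + 5a7 = 3(1) + 5(4) = 23, not 26  ✘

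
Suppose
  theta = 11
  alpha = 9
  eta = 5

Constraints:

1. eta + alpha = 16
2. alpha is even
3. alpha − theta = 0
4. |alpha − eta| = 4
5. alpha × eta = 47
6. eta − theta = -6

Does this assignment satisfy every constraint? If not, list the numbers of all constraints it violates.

1. eta + alpha = 5 + 9 = 14, not 16 — does not hold.
2. alpha = 9 is odd — does not hold.
3. alpha − theta = 9 − 11 = -2, not 0 — does not hold.
4. |9 − 5| = 4 — holds.
5. alpha × eta = 9 × 5 = 45, not 47 — does not hold.
6. eta − theta = 5 − 11 = -6 — holds.

Constraints 1, 2, 3, 5 are violated.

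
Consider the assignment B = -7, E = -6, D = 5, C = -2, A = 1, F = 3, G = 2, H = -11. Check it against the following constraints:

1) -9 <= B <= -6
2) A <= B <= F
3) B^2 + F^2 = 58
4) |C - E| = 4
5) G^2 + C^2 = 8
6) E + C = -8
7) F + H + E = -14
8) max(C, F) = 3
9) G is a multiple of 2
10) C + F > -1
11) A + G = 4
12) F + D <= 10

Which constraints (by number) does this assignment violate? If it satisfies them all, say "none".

Constraints 2 and 11 are violated.

1) B = -7 lies in [-9, -6]  OK
2) values 1, -7, 3; A = 1 is not <= B = -7  FAIL
3) B^2 + F^2 = (-7)^2 + 3^2 = 49 + 9 = 58  OK
4) |-2 - (-6)| = 4  OK
5) G^2 + C^2 = 2^2 + (-2)^2 = 4 + 4 = 8  OK
6) E + C = -6 + (-2) = -8  OK
7) F + H + E = 3 + (-11) + (-6) = -14  OK
8) max(-2, 3) = 3  OK
9) 2 / 2 = 1, so 2 divides 2  OK
10) C + F = -2 + 3 = 1; 1 > -1  OK
11) A + G = 1 + 2 = 3, not 4  FAIL
12) F + D = 3 + 5 = 8; 8 ≤ 10  OK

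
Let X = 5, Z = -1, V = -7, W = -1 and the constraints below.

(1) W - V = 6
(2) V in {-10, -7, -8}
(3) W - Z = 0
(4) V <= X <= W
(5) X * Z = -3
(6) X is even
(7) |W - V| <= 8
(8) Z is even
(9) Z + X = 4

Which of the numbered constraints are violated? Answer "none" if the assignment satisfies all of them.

(1) W - V = -1 - (-7) = 6 — holds.
(2) V = -7 is in {-10, -7, -8} — holds.
(3) W - Z = -1 - (-1) = 0 — holds.
(4) values -7, 5, -1; X = 5 is not <= W = -1 — does not hold.
(5) X * Z = 5 * (-1) = -5, not -3 — does not hold.
(6) X = 5 is odd — does not hold.
(7) |-1 - (-7)| = 6; 6 ≤ 8 — holds.
(8) Z = -1 is odd — does not hold.
(9) Z + X = -1 + 5 = 4 — holds.

No — constraints 4, 5, 6, and 8 are not satisfied.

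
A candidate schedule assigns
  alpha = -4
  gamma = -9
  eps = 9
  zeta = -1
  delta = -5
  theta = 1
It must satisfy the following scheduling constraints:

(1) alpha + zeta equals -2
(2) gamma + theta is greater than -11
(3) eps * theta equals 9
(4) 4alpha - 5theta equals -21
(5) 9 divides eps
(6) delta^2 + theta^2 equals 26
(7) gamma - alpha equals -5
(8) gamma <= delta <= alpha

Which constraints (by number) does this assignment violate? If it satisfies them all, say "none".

(1) alpha + zeta = -4 + (-1) = -5, not -2  FAIL
(2) gamma + theta = -9 + 1 = -8; -8 > -11  OK
(3) eps * theta = 9 * 1 = 9  OK
(4) 4alpha - 5theta = 4(-4) - 5(1) = -21  OK
(5) 9 / 9 = 1, so 9 divides 9  OK
(6) delta^2 + theta^2 = (-5)^2 + 1^2 = 25 + 1 = 26  OK
(7) gamma - alpha = -9 - (-4) = -5  OK
(8) values -9 <= -5 <= -4  OK

Constraint 1 is violated.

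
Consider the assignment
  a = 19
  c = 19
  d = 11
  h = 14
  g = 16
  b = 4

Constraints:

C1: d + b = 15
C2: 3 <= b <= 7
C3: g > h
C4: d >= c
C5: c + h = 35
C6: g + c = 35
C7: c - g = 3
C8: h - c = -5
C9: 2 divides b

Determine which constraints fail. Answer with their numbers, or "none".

Violated: 4 and 5.

C1: d + b = 11 + 4 = 15  OK
C2: b = 4 lies in [3, 7]  OK
C3: g = 16, h = 14; 16 > 14  OK
C4: d = 11, c = 19; 11 < 19 (want ≥)  FAIL
C5: c + h = 19 + 14 = 33, not 35  FAIL
C6: g + c = 16 + 19 = 35  OK
C7: c - g = 19 - 16 = 3  OK
C8: h - c = 14 - 19 = -5  OK
C9: 4 / 2 = 2, so 2 divides 4  OK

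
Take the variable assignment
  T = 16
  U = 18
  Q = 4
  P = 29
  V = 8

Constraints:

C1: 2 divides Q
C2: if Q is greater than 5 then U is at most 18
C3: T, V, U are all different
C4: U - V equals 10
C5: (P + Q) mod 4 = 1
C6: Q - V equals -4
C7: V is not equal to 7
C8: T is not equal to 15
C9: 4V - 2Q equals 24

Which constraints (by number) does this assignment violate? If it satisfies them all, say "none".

Yes — all constraints hold.

C1: 4 / 2 = 2, so 2 divides 4  yes
C2: Q = 4, not > 5; antecedent false, conditional vacuously true  yes
C3: values 16, 8, 18 are pairwise distinct  yes
C4: U - V = 18 - 8 = 10  yes
C5: P + Q = 33; 33 mod 4 = 1  yes
C6: Q - V = 4 - 8 = -4  yes
C7: V = 8, and 8 ≠ 7  yes
C8: T = 16, and 16 ≠ 15  yes
C9: 4V - 2Q = 4(8) - 2(4) = 24  yes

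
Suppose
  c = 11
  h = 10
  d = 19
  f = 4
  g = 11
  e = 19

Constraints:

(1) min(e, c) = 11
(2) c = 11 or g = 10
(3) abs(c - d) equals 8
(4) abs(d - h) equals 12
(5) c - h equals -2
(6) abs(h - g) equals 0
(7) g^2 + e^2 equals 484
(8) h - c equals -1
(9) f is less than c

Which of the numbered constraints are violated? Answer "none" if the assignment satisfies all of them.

Constraints 4, 5, 6, 7 are violated.

(1) min(19, 11) = 11  ✔
(2) c = 11 = 11 (first disjunct)  ✔
(3) abs(11 - 19) = 8  ✔
(4) abs(19 - 10) = 9, not 12  ✘
(5) c - h = 11 - 10 = 1, not -2  ✘
(6) abs(10 - 11) = 1, not 0  ✘
(7) g^2 + e^2 = 11^2 + 19^2 = 121 + 361 = 482, not 484  ✘
(8) h - c = 10 - 11 = -1  ✔
(9) f = 4, c = 11; 4 < 11  ✔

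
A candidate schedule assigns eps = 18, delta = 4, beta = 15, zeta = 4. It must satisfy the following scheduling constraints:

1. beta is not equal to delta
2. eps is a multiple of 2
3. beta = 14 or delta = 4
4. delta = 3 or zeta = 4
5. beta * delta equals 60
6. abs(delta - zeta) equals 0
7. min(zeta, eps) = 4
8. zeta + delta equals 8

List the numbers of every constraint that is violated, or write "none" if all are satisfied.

1. beta = 15, delta = 4; distinct — satisfied.
2. 18 / 2 = 9, so 2 divides 18 — satisfied.
3. beta = 15 ≠ 14, but delta = 4 = 4 (second disjunct) — satisfied.
4. delta = 4 ≠ 3, but zeta = 4 = 4 (second disjunct) — satisfied.
5. beta * delta = 15 * 4 = 60 — satisfied.
6. abs(4 - 4) = 0 — satisfied.
7. min(4, 18) = 4 — satisfied.
8. zeta + delta = 4 + 4 = 8 — satisfied.

The assignment satisfies every constraint.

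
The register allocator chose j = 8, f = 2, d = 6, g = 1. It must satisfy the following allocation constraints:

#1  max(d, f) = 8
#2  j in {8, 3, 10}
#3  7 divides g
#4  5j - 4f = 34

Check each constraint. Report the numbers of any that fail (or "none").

#1 max(6, 2) = 6, not 8 — violated.
#2 j = 8 is in {8, 3, 10} — OK.
#3 1 = 7*0 + 1, so 7 does not divide 1 — violated.
#4 5j - 4f = 5(8) - 4(2) = 32, not 34 — violated.

Constraints 1, 3, and 4 are violated.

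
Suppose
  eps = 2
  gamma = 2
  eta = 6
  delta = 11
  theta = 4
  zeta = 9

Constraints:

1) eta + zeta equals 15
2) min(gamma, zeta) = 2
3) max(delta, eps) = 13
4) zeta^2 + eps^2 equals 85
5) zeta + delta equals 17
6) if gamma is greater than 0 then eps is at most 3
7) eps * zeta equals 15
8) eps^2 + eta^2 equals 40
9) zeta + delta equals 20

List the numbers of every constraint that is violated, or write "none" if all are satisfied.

1) eta + zeta = 6 + 9 = 15 — satisfied.
2) min(2, 9) = 2 — satisfied.
3) max(11, 2) = 11, not 13 — violated.
4) zeta^2 + eps^2 = 9^2 + 2^2 = 81 + 4 = 85 — satisfied.
5) zeta + delta = 9 + 11 = 20, not 17 — violated.
6) gamma = 2 > 0, so we need eps ≤ 3; eps = 2 ≤ 3 — satisfied.
7) eps * zeta = 2 * 9 = 18, not 15 — violated.
8) eps^2 + eta^2 = 2^2 + 6^2 = 4 + 36 = 40 — satisfied.
9) zeta + delta = 9 + 11 = 20 — satisfied.

Violated: 3, 5, 7.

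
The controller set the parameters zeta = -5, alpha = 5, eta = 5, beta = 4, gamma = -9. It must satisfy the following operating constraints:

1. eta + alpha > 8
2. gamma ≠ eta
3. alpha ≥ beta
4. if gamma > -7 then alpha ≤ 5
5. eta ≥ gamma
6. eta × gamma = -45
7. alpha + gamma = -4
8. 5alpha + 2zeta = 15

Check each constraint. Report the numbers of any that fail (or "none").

All constraints are satisfied.

1. eta + alpha = 5 + 5 = 10; 10 > 8 — holds.
2. gamma = -9, eta = 5; distinct — holds.
3. alpha = 5, beta = 4; 5 ≥ 4 — holds.
4. gamma = -9, not > -7; antecedent false, conditional vacuously true — holds.
5. eta = 5, gamma = -9; 5 ≥ -9 — holds.
6. eta × gamma = 5 × (-9) = -45 — holds.
7. alpha + gamma = 5 + (-9) = -4 — holds.
8. 5alpha + 2zeta = 5(5) + 2(-5) = 15 — holds.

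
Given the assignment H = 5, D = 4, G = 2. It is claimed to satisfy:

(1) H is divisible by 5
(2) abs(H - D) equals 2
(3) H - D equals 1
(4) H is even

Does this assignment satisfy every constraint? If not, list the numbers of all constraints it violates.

(1) 5 / 5 = 1, so 5 divides 5  yes
(2) abs(5 - 4) = 1, not 2  no
(3) H - D = 5 - 4 = 1  yes
(4) H = 5 is odd  no

Constraints 2 and 4 are violated.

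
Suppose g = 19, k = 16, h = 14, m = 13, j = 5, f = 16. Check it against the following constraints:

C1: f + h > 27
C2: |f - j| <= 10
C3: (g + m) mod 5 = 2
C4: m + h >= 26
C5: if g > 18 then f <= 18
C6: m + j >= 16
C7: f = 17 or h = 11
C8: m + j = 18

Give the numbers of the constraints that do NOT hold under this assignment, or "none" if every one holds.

C1: f + h = 16 + 14 = 30; 30 > 27 — holds.
C2: |16 - 5| = 11; 11 > 10, exceeds bound 10 — fails.
C3: g + m = 32; 32 mod 5 = 2 — holds.
C4: m + h = 13 + 14 = 27; 27 ≥ 26 — holds.
C5: g = 19 > 18, so we need f ≤ 18; f = 16 ≤ 18 — holds.
C6: m + j = 13 + 5 = 18; 18 ≥ 16 — holds.
C7: f = 16 ≠ 17 and h = 14 ≠ 11; both disjuncts false — fails.
C8: m + j = 13 + 5 = 18 — holds.

Constraints 2 and 7 do not hold.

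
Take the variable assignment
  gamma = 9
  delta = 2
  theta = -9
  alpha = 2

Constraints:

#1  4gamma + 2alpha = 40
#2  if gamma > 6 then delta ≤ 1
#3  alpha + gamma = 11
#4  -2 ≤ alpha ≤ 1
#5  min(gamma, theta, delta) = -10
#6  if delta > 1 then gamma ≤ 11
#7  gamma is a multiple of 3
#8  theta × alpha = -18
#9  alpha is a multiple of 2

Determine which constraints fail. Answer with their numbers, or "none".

No — constraints 2, 4, and 5 are not satisfied.

#1 4gamma + 2alpha = 4(9) + 2(2) = 40  yes
#2 gamma = 9 > 6, so we need delta ≤ 1; but delta = 2 > 1  no
#3 alpha + gamma = 2 + 9 = 11  yes
#4 alpha = 2 is outside [-2, 1]  no
#5 min(9, -9, 2) = -9, not -10  no
#6 delta = 2 > 1, so we need gamma ≤ 11; gamma = 9 ≤ 11  yes
#7 9 / 3 = 3, so 3 divides 9  yes
#8 theta × alpha = -9 × 2 = -18  yes
#9 2 / 2 = 1, so 2 divides 2  yes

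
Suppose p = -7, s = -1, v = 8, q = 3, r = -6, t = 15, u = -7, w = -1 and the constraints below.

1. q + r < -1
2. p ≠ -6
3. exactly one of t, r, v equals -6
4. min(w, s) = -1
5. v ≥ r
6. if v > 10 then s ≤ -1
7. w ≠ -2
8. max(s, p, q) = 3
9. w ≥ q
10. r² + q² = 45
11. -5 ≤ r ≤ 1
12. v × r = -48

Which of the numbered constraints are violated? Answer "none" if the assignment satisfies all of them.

1. q + r = 3 + (-6) = -3; -3 < -1 — holds.
2. p = -7, and -7 ≠ -6 — holds.
3. t=15, r=-6, v=8; 1 of them equals -6 — holds.
4. min(-1, -1) = -1 — holds.
5. v = 8, r = -6; 8 ≥ -6 — holds.
6. v = 8, not > 10; antecedent false, conditional vacuously true — holds.
7. w = -1, and -1 ≠ -2 — holds.
8. max(-1, -7, 3) = 3 — holds.
9. w = -1, q = 3; -1 < 3 (want ≥) — does not hold.
10. r² + q² = (-6)² + 3² = 36 + 9 = 45 — holds.
11. r = -6 is outside [-5, 1] — does not hold.
12. v × r = 8 × (-6) = -48 — holds.

No — constraints 9 and 11 are not satisfied.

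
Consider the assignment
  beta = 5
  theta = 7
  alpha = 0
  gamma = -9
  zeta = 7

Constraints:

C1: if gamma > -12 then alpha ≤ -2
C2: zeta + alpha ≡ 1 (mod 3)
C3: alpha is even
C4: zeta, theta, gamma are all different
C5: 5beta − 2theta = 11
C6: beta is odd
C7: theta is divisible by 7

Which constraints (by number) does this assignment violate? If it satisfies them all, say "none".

Constraints 1, 4 do not hold.

C1: gamma = -9 > -12, so we need alpha ≤ -2; but alpha = 0 > -2  no
C2: zeta + alpha = 7; 7 mod 3 = 1  yes
C3: alpha = 0 is even  yes
C4: zeta = theta = 7, not all different  no
C5: 5beta − 2theta = 5(5) − 2(7) = 11  yes
C6: beta = 5 is odd  yes
C7: 7 / 7 = 1, so 7 divides 7  yes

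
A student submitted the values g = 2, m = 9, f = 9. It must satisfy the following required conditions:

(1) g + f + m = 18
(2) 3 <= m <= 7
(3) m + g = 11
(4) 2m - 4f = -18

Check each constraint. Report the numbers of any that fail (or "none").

(1) g + f + m = 2 + 9 + 9 = 20, not 18  ✘
(2) m = 9 is outside [3, 7]  ✘
(3) m + g = 9 + 2 = 11  ✔
(4) 2m - 4f = 2(9) - 4(9) = -18  ✔

Violated: 1 and 2.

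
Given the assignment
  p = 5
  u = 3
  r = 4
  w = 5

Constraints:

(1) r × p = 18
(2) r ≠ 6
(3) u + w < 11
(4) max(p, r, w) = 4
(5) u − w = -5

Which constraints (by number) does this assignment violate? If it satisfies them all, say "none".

No — constraints 1, 4, and 5 are not satisfied.

(1) r × p = 4 × 5 = 20, not 18 — does not hold.
(2) r = 4, and 4 ≠ 6 — holds.
(3) u + w = 3 + 5 = 8; 8 < 11 — holds.
(4) max(5, 4, 5) = 5, not 4 — does not hold.
(5) u − w = 3 − 5 = -2, not -5 — does not hold.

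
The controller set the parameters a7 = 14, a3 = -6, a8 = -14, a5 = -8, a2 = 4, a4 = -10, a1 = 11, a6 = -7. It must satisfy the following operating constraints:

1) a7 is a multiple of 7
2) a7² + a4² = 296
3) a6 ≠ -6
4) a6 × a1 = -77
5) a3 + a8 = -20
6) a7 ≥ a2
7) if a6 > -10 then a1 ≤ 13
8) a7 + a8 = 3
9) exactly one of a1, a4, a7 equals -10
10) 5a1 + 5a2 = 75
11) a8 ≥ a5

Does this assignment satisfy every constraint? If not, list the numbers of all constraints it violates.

1) 14 / 7 = 2, so 7 divides 14 — OK.
2) a7² + a4² = 14² + (-10)² = 196 + 100 = 296 — OK.
3) a6 = -7, and -7 ≠ -6 — OK.
4) a6 × a1 = -7 × 11 = -77 — OK.
5) a3 + a8 = -6 + (-14) = -20 — OK.
6) a7 = 14, a2 = 4; 14 ≥ 4 — OK.
7) a6 = -7 > -10, so we need a1 ≤ 13; a1 = 11 ≤ 13 — OK.
8) a7 + a8 = 14 + (-14) = 0, not 3 — violated.
9) a1=11, a4=-10, a7=14; 1 of them equals -10 — OK.
10) 5a1 + 5a2 = 5(11) + 5(4) = 75 — OK.
11) a8 = -14, a5 = -8; -14 < -8 (want ≥) — violated.

Constraints 8, 11 are violated.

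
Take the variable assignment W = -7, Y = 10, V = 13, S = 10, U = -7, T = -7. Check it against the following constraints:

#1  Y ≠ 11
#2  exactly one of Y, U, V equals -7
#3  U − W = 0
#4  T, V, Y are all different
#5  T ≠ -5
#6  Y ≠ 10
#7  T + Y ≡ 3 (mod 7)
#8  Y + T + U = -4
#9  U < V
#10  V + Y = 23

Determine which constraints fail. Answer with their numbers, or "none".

#1 Y = 10, and 10 ≠ 11 — holds.
#2 Y=10, U=-7, V=13; 1 of them equals -7 — holds.
#3 U − W = -7 − (-7) = 0 — holds.
#4 values -7, 13, 10 are pairwise distinct — holds.
#5 T = -7, and -7 ≠ -5 — holds.
#6 Y = 10, but 10 is required to differ — does not hold.
#7 T + Y = 3; 3 mod 7 = 3 — holds.
#8 Y + T + U = 10 + (-7) + (-7) = -4 — holds.
#9 U = -7, V = 13; -7 < 13 — holds.
#10 V + Y = 13 + 10 = 23 — holds.

Constraint 6 is violated.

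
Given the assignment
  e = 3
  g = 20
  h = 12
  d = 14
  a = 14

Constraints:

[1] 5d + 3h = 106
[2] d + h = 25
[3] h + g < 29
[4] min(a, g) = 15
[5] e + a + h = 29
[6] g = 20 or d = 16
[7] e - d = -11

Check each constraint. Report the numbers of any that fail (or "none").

Constraints 2, 3, and 4 are violated.

[1] 5d + 3h = 5(14) + 3(12) = 106  ✓
[2] d + h = 14 + 12 = 26, not 25  ✗
[3] h + g = 12 + 20 = 32; 32 ≥ 29, bound 29 not met  ✗
[4] min(14, 20) = 14, not 15  ✗
[5] e + a + h = 3 + 14 + 12 = 29  ✓
[6] g = 20 = 20 (first disjunct)  ✓
[7] e - d = 3 - 14 = -11  ✓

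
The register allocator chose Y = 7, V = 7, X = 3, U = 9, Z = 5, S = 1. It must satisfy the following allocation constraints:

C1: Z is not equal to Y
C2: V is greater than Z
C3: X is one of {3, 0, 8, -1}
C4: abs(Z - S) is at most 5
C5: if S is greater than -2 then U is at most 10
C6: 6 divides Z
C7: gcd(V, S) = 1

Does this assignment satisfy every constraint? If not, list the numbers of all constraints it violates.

C1: Z = 5, Y = 7; distinct  OK
C2: V = 7, Z = 5; 7 > 5  OK
C3: X = 3 is in {3, 0, 8, -1}  OK
C4: abs(5 - 1) = 4; 4 ≤ 5  OK
C5: S = 1 > -2, so we need U ≤ 10; U = 9 ≤ 10  OK
C6: 5 = 6*0 + 5, so 6 does not divide 5  FAIL
C7: gcd(7, 1) = 1  OK

Constraint 6 does not hold.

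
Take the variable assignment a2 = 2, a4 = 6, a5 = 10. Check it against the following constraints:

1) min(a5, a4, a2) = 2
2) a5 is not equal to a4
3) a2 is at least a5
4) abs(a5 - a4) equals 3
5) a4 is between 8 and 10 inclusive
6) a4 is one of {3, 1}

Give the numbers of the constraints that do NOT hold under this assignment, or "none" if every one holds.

Constraints 3, 4, 5, and 6 are violated.

1) min(10, 6, 2) = 2  yes
2) a5 = 10, a4 = 6; distinct  yes
3) a2 = 2, a5 = 10; 2 < 10 (want ≥)  no
4) abs(10 - 6) = 4, not 3  no
5) a4 = 6 is outside [8, 10]  no
6) a4 = 6 is not in {3, 1}  no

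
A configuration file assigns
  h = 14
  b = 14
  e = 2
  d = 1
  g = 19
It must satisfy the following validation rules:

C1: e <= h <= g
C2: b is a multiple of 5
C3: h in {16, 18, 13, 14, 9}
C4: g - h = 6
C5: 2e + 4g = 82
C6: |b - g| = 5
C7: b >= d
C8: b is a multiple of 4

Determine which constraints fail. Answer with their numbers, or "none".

Constraints 2, 4, 5, and 8 are violated.

C1: values 2 <= 14 <= 19 — satisfied.
C2: 14 = 5*2 + 4, so 5 does not divide 14 — violated.
C3: h = 14 is in {16, 18, 13, 14, 9} — satisfied.
C4: g - h = 19 - 14 = 5, not 6 — violated.
C5: 2e + 4g = 2(2) + 4(19) = 80, not 82 — violated.
C6: |14 - 19| = 5 — satisfied.
C7: b = 14, d = 1; 14 ≥ 1 — satisfied.
C8: 14 = 4*3 + 2, so 4 does not divide 14 — violated.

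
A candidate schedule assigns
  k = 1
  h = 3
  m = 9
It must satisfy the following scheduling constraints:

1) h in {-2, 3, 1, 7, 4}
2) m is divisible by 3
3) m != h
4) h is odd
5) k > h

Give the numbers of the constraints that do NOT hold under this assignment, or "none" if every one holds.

1) h = 3 is in {-2, 3, 1, 7, 4} — OK.
2) 9 / 3 = 3, so 3 divides 9 — OK.
3) m = 9, h = 3; distinct — OK.
4) h = 3 is odd — OK.
5) k = 1, h = 3; 1 ≤ 3 (want >) — violated.

Violated: 5.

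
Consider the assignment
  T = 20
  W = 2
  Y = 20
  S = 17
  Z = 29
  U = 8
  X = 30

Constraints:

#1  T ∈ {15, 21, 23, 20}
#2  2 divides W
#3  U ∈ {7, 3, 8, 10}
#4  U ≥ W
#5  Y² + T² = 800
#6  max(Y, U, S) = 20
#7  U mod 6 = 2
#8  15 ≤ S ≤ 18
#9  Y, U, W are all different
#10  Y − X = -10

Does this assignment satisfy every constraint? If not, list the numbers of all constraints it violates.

No violations.

#1 T = 20 is in {15, 21, 23, 20} — holds.
#2 2 / 2 = 1, so 2 divides 2 — holds.
#3 U = 8 is in {7, 3, 8, 10} — holds.
#4 U = 8, W = 2; 8 ≥ 2 — holds.
#5 Y² + T² = 20² + 20² = 400 + 400 = 800 — holds.
#6 max(20, 8, 17) = 20 — holds.
#7 8 mod 6 = 2 — holds.
#8 S = 17 lies in [15, 18] — holds.
#9 values 20, 8, 2 are pairwise distinct — holds.
#10 Y − X = 20 − 30 = -10 — holds.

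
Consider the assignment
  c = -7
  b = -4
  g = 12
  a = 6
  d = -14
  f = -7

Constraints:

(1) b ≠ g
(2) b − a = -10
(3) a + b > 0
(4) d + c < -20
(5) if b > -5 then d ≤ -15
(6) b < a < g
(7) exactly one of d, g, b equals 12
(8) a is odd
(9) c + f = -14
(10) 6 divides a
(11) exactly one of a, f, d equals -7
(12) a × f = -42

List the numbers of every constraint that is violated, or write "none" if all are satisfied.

(1) b = -4, g = 12; distinct — OK.
(2) b − a = -4 − 6 = -10 — OK.
(3) a + b = 6 + (-4) = 2; 2 > 0 — OK.
(4) d + c = -14 + (-7) = -21; -21 < -20 — OK.
(5) b = -4 > -5, so we need d ≤ -15; but d = -14 > -15 — violated.
(6) values -4 < 6 < 12 — OK.
(7) d=-14, g=12, b=-4; 1 of them equals 12 — OK.
(8) a = 6 is even — violated.
(9) c + f = -7 + (-7) = -14 — OK.
(10) 6 / 6 = 1, so 6 divides 6 — OK.
(11) a=6, f=-7, d=-14; 1 of them equals -7 — OK.
(12) a × f = 6 × (-7) = -42 — OK.

Constraints 5, 8 do not hold.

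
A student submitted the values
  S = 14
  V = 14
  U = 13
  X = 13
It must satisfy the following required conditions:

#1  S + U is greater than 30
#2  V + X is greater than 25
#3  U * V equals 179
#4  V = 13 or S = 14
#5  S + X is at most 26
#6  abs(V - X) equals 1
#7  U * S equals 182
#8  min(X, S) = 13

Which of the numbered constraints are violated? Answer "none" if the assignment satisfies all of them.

No — constraints 1, 3, 5 are not satisfied.

#1 S + U = 14 + 13 = 27; 27 ≤ 30, bound 30 not met  false
#2 V + X = 14 + 13 = 27; 27 > 25  true
#3 U * V = 13 * 14 = 182, not 179  false
#4 V = 14 ≠ 13, but S = 14 = 14 (second disjunct)  true
#5 S + X = 14 + 13 = 27; 27 > 26, bound 26 not met  false
#6 abs(14 - 13) = 1  true
#7 U * S = 13 * 14 = 182  true
#8 min(13, 14) = 13  true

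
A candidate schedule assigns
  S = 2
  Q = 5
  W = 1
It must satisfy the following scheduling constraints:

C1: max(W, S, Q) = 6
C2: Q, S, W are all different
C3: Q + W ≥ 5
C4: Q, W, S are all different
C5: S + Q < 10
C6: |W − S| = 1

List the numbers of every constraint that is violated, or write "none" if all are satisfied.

C1: max(1, 2, 5) = 5, not 6  FAIL
C2: values 5, 2, 1 are pairwise distinct  OK
C3: Q + W = 5 + 1 = 6; 6 ≥ 5  OK
C4: values 5, 1, 2 are pairwise distinct  OK
C5: S + Q = 2 + 5 = 7; 7 < 10  OK
C6: |1 − 2| = 1  OK

Constraint 1 does not hold.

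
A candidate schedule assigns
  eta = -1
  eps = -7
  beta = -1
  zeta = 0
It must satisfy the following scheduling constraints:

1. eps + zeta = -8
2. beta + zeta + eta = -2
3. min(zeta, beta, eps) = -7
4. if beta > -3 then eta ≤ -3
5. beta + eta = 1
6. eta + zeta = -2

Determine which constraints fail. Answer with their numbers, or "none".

1. eps + zeta = -7 + 0 = -7, not -8 — fails.
2. beta + zeta + eta = -1 + 0 + (-1) = -2 — holds.
3. min(0, -1, -7) = -7 — holds.
4. beta = -1 > -3, so we need eta ≤ -3; but eta = -1 > -3 — fails.
5. beta + eta = -1 + (-1) = -2, not 1 — fails.
6. eta + zeta = -1 + 0 = -1, not -2 — fails.

No — constraints 1, 4, 5, 6 are not satisfied.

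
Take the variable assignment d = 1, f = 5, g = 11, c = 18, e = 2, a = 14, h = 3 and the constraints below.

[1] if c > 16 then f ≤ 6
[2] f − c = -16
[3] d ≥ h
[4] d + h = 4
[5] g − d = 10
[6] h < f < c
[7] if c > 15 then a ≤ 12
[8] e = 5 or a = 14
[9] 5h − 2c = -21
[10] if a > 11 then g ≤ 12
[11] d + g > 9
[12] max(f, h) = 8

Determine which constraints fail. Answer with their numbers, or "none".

[1] c = 18 > 16, so we need f ≤ 6; f = 5 ≤ 6 — satisfied.
[2] f − c = 5 − 18 = -13, not -16 — violated.
[3] d = 1, h = 3; 1 < 3 (want ≥) — violated.
[4] d + h = 1 + 3 = 4 — satisfied.
[5] g − d = 11 − 1 = 10 — satisfied.
[6] values 3 < 5 < 18 — satisfied.
[7] c = 18 > 15, so we need a ≤ 12; but a = 14 > 12 — violated.
[8] e = 2 ≠ 5, but a = 14 = 14 (second disjunct) — satisfied.
[9] 5h − 2c = 5(3) − 2(18) = -21 — satisfied.
[10] a = 14 > 11, so we need g ≤ 12; g = 11 ≤ 12 — satisfied.
[11] d + g = 1 + 11 = 12; 12 > 9 — satisfied.
[12] max(5, 3) = 5, not 8 — violated.

Violated: 2, 3, 7, and 12.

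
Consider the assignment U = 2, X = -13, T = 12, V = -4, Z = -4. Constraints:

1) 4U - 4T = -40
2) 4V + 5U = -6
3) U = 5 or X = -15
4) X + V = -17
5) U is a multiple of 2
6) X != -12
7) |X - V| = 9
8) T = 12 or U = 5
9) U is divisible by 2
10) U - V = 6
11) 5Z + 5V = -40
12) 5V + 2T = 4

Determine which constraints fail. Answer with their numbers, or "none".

1) 4U - 4T = 4(2) - 4(12) = -40 — satisfied.
2) 4V + 5U = 4(-4) + 5(2) = -6 — satisfied.
3) U = 2 ≠ 5 and X = -13 ≠ -15; both disjuncts false — violated.
4) X + V = -13 + (-4) = -17 — satisfied.
5) 2 / 2 = 1, so 2 divides 2 — satisfied.
6) X = -13, and -13 ≠ -12 — satisfied.
7) |-13 - (-4)| = 9 — satisfied.
8) T = 12 = 12 (first disjunct) — satisfied.
9) 2 / 2 = 1, so 2 divides 2 — satisfied.
10) U - V = 2 - (-4) = 6 — satisfied.
11) 5Z + 5V = 5(-4) + 5(-4) = -40 — satisfied.
12) 5V + 2T = 5(-4) + 2(12) = 4 — satisfied.

Constraint 3 is violated.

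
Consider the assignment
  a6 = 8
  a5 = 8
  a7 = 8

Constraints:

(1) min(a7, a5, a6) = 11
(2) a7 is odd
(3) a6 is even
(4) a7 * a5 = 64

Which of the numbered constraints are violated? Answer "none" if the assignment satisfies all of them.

(1) min(8, 8, 8) = 8, not 11  ✗
(2) a7 = 8 is even  ✗
(3) a6 = 8 is even  ✓
(4) a7 * a5 = 8 * 8 = 64  ✓

Violated: 1 and 2.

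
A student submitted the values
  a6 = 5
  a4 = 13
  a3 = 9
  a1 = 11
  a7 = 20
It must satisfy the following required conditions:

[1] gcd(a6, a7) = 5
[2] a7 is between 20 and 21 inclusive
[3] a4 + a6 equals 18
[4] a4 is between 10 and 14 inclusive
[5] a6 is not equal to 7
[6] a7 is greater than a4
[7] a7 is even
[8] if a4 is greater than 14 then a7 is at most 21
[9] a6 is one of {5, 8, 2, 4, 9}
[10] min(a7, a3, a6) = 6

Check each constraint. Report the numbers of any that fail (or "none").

Violated: 10.

[1] gcd(5, 20) = 5 — OK.
[2] a7 = 20 lies in [20, 21] — OK.
[3] a4 + a6 = 13 + 5 = 18 — OK.
[4] a4 = 13 lies in [10, 14] — OK.
[5] a6 = 5, and 5 ≠ 7 — OK.
[6] a7 = 20, a4 = 13; 20 > 13 — OK.
[7] a7 = 20 is even — OK.
[8] a4 = 13, not > 14; antecedent false, conditional vacuously true — OK.
[9] a6 = 5 is in {5, 8, 2, 4, 9} — OK.
[10] min(20, 9, 5) = 5, not 6 — violated.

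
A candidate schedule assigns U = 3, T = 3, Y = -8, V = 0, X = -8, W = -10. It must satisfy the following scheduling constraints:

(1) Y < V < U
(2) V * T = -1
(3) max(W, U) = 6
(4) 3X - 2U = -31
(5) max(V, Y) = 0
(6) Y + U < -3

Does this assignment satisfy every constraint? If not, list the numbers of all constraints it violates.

(1) values -8 < 0 < 3 — satisfied.
(2) V * T = 0 * 3 = 0, not -1 — violated.
(3) max(-10, 3) = 3, not 6 — violated.
(4) 3X - 2U = 3(-8) - 2(3) = -30, not -31 — violated.
(5) max(0, -8) = 0 — satisfied.
(6) Y + U = -8 + 3 = -5; -5 < -3 — satisfied.

No — constraints 2, 3, and 4 are not satisfied.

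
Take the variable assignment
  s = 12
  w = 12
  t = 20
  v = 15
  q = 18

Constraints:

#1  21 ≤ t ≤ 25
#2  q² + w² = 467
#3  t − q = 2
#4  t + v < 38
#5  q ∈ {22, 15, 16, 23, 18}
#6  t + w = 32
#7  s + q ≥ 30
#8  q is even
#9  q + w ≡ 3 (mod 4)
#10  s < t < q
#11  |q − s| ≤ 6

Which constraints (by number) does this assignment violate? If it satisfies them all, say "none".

#1 t = 20 is outside [21, 25]  FAIL
#2 q² + w² = 18² + 12² = 324 + 144 = 468, not 467  FAIL
#3 t − q = 20 − 18 = 2  OK
#4 t + v = 20 + 15 = 35; 35 < 38  OK
#5 q = 18 is in {22, 15, 16, 23, 18}  OK
#6 t + w = 20 + 12 = 32  OK
#7 s + q = 12 + 18 = 30; 30 ≥ 30  OK
#8 q = 18 is even  OK
#9 q + w = 30; 30 mod 4 = 2, not 3  FAIL
#10 values 12, 20, 18; t = 20 is not < q = 18  FAIL
#11 |18 − 12| = 6; 6 ≤ 6  OK

Constraints 1, 2, 9, and 10 do not hold.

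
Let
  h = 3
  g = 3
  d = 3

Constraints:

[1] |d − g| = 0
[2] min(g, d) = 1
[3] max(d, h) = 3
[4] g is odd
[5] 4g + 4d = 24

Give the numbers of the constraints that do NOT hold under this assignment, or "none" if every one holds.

Violated: 2.

[1] |3 − 3| = 0 — satisfied.
[2] min(3, 3) = 3, not 1 — violated.
[3] max(3, 3) = 3 — satisfied.
[4] g = 3 is odd — satisfied.
[5] 4g + 4d = 4(3) + 4(3) = 24 — satisfied.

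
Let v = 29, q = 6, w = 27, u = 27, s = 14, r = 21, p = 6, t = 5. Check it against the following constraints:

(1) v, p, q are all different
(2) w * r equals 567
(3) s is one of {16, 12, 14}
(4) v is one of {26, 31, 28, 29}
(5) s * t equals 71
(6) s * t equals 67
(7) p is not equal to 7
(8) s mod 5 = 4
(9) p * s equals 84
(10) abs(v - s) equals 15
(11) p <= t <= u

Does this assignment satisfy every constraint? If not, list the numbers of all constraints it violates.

(1) p = q = 6, not all different — fails.
(2) w * r = 27 * 21 = 567 — holds.
(3) s = 14 is in {16, 12, 14} — holds.
(4) v = 29 is in {26, 31, 28, 29} — holds.
(5) s * t = 14 * 5 = 70, not 71 — fails.
(6) s * t = 14 * 5 = 70, not 67 — fails.
(7) p = 6, and 6 ≠ 7 — holds.
(8) 14 mod 5 = 4 — holds.
(9) p * s = 6 * 14 = 84 — holds.
(10) abs(29 - 14) = 15 — holds.
(11) values 6, 5, 27; p = 6 is not <= t = 5 — fails.

No — constraints 1, 5, 6, and 11 are not satisfied.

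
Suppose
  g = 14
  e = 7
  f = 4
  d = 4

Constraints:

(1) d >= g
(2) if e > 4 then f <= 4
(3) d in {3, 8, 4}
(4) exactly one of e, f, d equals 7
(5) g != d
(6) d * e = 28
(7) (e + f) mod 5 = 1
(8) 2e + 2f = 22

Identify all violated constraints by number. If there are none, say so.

(1) d = 4, g = 14; 4 < 14 (want ≥)  ✗
(2) e = 7 > 4, so we need f ≤ 4; f = 4 ≤ 4  ✓
(3) d = 4 is in {3, 8, 4}  ✓
(4) e=7, f=4, d=4; 1 of them equals 7  ✓
(5) g = 14, d = 4; distinct  ✓
(6) d * e = 4 * 7 = 28  ✓
(7) e + f = 11; 11 mod 5 = 1  ✓
(8) 2e + 2f = 2(7) + 2(4) = 22  ✓

Violated: 1.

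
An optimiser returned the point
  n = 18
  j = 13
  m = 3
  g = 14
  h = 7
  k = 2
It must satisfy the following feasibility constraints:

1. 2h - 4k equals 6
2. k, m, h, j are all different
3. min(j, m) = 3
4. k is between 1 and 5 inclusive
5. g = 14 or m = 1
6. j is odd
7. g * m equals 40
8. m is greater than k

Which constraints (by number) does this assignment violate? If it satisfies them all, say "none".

1. 2h - 4k = 2(7) - 4(2) = 6 — holds.
2. values 2, 3, 7, 13 are pairwise distinct — holds.
3. min(13, 3) = 3 — holds.
4. k = 2 lies in [1, 5] — holds.
5. g = 14 = 14 (first disjunct) — holds.
6. j = 13 is odd — holds.
7. g * m = 14 * 3 = 42, not 40 — fails.
8. m = 3, k = 2; 3 > 2 — holds.

Constraint 7 is violated.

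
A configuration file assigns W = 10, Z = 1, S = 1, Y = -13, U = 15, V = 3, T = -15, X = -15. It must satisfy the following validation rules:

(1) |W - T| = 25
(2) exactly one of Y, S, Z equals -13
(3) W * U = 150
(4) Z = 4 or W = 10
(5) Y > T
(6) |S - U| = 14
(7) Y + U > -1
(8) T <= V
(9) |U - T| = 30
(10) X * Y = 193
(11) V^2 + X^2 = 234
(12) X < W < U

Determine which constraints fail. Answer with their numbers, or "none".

The assignment fails constraint 10.

(1) |10 - (-15)| = 25 — holds.
(2) Y=-13, S=1, Z=1; 1 of them equals -13 — holds.
(3) W * U = 10 * 15 = 150 — holds.
(4) Z = 1 ≠ 4, but W = 10 = 10 (second disjunct) — holds.
(5) Y = -13, T = -15; -13 > -15 — holds.
(6) |1 - 15| = 14 — holds.
(7) Y + U = -13 + 15 = 2; 2 > -1 — holds.
(8) T = -15, V = 3; -15 ≤ 3 — holds.
(9) |15 - (-15)| = 30 — holds.
(10) X * Y = -15 * (-13) = 195, not 193 — fails.
(11) V^2 + X^2 = 3^2 + (-15)^2 = 9 + 225 = 234 — holds.
(12) values -15 < 10 < 15 — holds.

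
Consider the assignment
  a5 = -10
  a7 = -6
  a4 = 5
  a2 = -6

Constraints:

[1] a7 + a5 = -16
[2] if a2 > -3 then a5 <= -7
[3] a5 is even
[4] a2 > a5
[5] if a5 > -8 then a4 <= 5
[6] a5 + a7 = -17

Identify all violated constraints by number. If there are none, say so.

No — constraint 6 is not satisfied.

[1] a7 + a5 = -6 + (-10) = -16 — holds.
[2] a2 = -6, not > -3; antecedent false, conditional vacuously true — holds.
[3] a5 = -10 is even — holds.
[4] a2 = -6, a5 = -10; -6 > -10 — holds.
[5] a5 = -10, not > -8; antecedent false, conditional vacuously true — holds.
[6] a5 + a7 = -10 + (-6) = -16, not -17 — does not hold.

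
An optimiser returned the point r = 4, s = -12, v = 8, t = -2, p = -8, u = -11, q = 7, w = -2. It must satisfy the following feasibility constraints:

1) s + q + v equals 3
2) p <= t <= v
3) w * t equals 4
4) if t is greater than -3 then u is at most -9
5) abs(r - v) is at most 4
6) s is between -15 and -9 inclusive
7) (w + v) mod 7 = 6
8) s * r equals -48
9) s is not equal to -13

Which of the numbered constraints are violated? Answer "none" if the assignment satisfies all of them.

All constraints are satisfied.

1) s + q + v = -12 + 7 + 8 = 3 — holds.
2) values -8 <= -2 <= 8 — holds.
3) w * t = -2 * (-2) = 4 — holds.
4) t = -2 > -3, so we need u ≤ -9; u = -11 ≤ -9 — holds.
5) abs(4 - 8) = 4; 4 ≤ 4 — holds.
6) s = -12 lies in [-15, -9] — holds.
7) w + v = 6; 6 mod 7 = 6 — holds.
8) s * r = -12 * 4 = -48 — holds.
9) s = -12, and -12 ≠ -13 — holds.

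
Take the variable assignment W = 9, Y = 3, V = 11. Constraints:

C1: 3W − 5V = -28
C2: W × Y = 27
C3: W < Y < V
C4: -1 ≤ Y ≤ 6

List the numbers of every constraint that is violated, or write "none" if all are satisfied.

Constraint 3 does not hold.

C1: 3W − 5V = 3(9) − 5(11) = -28  holds
C2: W × Y = 9 × 3 = 27  holds
C3: values 9, 3, 11; W = 9 is not < Y = 3  fails
C4: Y = 3 lies in [-1, 6]  holds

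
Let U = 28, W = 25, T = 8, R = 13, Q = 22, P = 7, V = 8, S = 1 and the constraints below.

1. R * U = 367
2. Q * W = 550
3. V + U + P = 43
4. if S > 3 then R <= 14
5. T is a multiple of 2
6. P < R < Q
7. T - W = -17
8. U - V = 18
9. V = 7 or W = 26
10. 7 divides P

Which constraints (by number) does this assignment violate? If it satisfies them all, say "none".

Constraints 1, 8, and 9 are violated.

1. R * U = 13 * 28 = 364, not 367 — fails.
2. Q * W = 22 * 25 = 550 — holds.
3. V + U + P = 8 + 28 + 7 = 43 — holds.
4. S = 1, not > 3; antecedent false, conditional vacuously true — holds.
5. 8 / 2 = 4, so 2 divides 8 — holds.
6. values 7 < 13 < 22 — holds.
7. T - W = 8 - 25 = -17 — holds.
8. U - V = 28 - 8 = 20, not 18 — fails.
9. V = 8 ≠ 7 and W = 25 ≠ 26; both disjuncts false — fails.
10. 7 / 7 = 1, so 7 divides 7 — holds.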